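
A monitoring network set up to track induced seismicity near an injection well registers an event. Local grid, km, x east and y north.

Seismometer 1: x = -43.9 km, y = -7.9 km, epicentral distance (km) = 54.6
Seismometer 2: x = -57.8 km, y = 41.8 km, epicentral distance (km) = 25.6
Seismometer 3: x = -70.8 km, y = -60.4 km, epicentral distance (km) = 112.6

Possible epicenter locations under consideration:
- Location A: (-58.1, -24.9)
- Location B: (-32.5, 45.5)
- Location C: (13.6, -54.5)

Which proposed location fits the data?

For each candidate, compare |candidate − station| to the reported distance:
Location A: residuals Seismometer 1 32.4, Seismometer 2 41.1, Seismometer 3 74.9 → max 74.9 km
Location B: residuals Seismometer 1 0.0, Seismometer 2 0.0, Seismometer 3 0.0 → max 0.0 km
Location C: residuals Seismometer 1 19.4, Seismometer 2 94.3, Seismometer 3 28.0 → max 94.3 km
Only Location B has all residuals ≈ 0.

Location B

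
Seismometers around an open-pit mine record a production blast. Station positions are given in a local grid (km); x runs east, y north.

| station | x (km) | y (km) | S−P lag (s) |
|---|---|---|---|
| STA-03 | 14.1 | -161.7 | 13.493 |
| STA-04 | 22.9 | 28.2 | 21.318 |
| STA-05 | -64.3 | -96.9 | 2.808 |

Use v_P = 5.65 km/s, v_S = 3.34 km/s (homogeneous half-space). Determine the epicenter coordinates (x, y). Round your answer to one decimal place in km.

Distance from S−P lag: d = Δt · v_P v_S / (v_P − v_S) = Δt · (5.65·3.34)/(5.65−3.34) ≈ 8.1693·Δt.
So d_STA-03 = 110.23, d_STA-04 = 174.15, d_STA-05 = 22.94 km.
Circle about each station: (x − 14.1)² + (y + 161.7)² = 110.23²; (x − 22.9)² + (y − 28.2)² = 174.15²; (x + 64.3)² + (y + 96.9)² = 22.94².
Subtracting pairs of circle equations eliminates x²+y² and gives linear equations (the radical axes):
17.6 x + 379.8 y = -43203.62
-156.8 x + 129.6 y = -1197.19
Solving the 2×2 system: x ≈ -83.2, y ≈ -109.9 km.

(-83.2, -109.9)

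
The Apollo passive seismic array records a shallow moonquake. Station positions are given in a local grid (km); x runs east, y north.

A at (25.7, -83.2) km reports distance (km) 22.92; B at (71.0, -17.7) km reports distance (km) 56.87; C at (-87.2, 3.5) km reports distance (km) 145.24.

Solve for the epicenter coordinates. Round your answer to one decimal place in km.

Circle about each station: (x − 25.7)² + (y + 83.2)² = 22.92²; (x − 71.0)² + (y + 17.7)² = 56.87²; (x + 87.2)² + (y − 3.5)² = 145.24².
Subtracting pairs of circle equations eliminates x²+y² and gives linear equations (the radical axes):
90.6 x + 131.0 y = -4937.31
-225.8 x + 173.4 y = -20535.97
Solving the 2×2 system: x ≈ 40.5, y ≈ -65.7 km.

x ≈ 40.5 km, y ≈ -65.7 km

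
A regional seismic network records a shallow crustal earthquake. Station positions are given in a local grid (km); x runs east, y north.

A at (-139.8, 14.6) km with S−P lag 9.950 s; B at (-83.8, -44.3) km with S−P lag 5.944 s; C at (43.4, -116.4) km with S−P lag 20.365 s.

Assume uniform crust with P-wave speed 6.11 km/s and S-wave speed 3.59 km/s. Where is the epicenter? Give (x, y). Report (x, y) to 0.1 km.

Distance from S−P lag: d = Δt · v_P v_S / (v_P − v_S) = Δt · (6.11·3.59)/(6.11−3.59) ≈ 8.7043·Δt.
So d_A = 86.61, d_B = 51.74, d_C = 177.26 km.
Circle about each station: (x + 139.8)² + (y − 14.6)² = 86.61²; (x + 83.8)² + (y + 44.3)² = 51.74²; (x − 43.4)² + (y + 116.4)² = 177.26².
Subtracting the A equation from the B and C equations removes the quadratic terms:
112.0 x − 117.8 y = -5948.01
366.4 x − 262.0 y = -28244.50
Solving the 2×2 system: x ≈ -128.0, y ≈ -71.2 km.

(-128.0, -71.2)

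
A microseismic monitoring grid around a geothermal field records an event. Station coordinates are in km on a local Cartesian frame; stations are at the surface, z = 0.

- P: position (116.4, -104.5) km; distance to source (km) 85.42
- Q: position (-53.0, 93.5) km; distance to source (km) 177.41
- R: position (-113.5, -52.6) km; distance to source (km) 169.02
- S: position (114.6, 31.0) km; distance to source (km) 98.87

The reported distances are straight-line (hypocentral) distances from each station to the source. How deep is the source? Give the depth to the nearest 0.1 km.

z ≈ 13.2 km

Each station gives a sphere (x−x_i)² + (y−y_i)² + z² = d_i² (stations at z=0).
Subtracting the P sphere from Q and R: z² cancels, leaving linear equations in x and y:
-338.8 x + 396.0 y = -37095.69
-459.8 x + 103.8 y = -30091.38
Solving: x ≈ 54.901, y ≈ -46.705 km (keep extra digits for the depth step; rounded: 54.9, -46.7).
Then from the P sphere: z² = 85.42² − (x − 116.4)² − (y + 104.5)² with x = 54.901, y = -46.705, so z ≈ 13.198 ≈ 13.2 km.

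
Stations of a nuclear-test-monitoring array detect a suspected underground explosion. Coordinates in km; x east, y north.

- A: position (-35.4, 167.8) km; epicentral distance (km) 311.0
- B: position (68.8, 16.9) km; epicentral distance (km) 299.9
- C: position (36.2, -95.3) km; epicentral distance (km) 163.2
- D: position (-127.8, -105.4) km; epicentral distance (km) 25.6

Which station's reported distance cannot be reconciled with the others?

Solve using three stations at a time. Using A, C, D (subtract circle equations pairwise → linear system) gives (x, y) ≈ (-123.1, -130.6).
Distances from that point to each station vs reported:
  A: calculated 311.0 vs reported 311.0 → residual 0.0 km
  B: calculated 242.0 vs reported 299.9 → residual 57.9 km
  C: calculated 163.2 vs reported 163.2 → residual 0.0 km
  D: calculated 25.6 vs reported 25.6 → residual 0.0 km
A, C, D are mutually consistent (residuals ≈ 0); B is off by 57.9 km.

B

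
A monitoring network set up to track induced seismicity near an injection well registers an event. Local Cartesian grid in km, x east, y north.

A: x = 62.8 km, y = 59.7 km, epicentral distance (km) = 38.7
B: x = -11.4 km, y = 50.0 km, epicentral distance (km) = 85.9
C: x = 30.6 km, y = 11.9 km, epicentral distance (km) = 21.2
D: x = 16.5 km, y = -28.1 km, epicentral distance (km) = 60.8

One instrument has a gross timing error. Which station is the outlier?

Solve using three stations at a time. Using A, C, D (subtract circle equations pairwise → linear system) gives (x, y) ≈ (48.3, 23.8).
Distances from that point to each station vs reported:
  A: calculated 38.8 vs reported 38.7 → residual 0.1 km
  B: calculated 65.2 vs reported 85.9 → residual 20.7 km
  C: calculated 21.3 vs reported 21.2 → residual 0.1 km
  D: calculated 60.8 vs reported 60.8 → residual 0.0 km
A, C, D are mutually consistent (residuals ≈ 0); B is off by 20.7 km.

B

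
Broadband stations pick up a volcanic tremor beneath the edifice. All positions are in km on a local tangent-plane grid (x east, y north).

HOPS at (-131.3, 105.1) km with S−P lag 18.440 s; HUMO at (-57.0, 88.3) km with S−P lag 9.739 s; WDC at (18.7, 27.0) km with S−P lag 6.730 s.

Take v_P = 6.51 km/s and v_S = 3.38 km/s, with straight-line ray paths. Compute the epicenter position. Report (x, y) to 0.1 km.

Distance from S−P lag: d = Δt · v_P v_S / (v_P − v_S) = Δt · (6.51·3.38)/(6.51−3.38) ≈ 7.0300·Δt.
So d_HOPS = 129.63, d_HUMO = 68.46, d_WDC = 47.31 km.
Circle about each station: (x + 131.3)² + (y − 105.1)² = 129.63²; (x + 57.0)² + (y − 88.3)² = 68.46²; (x − 18.7)² + (y − 27.0)² = 47.31².
Subtracting the HOPS equation from the HUMO and WDC equations removes the quadratic terms:
148.6 x − 33.6 y = -5122.64
300.0 x − 156.2 y = -12641.31
Solving the 2×2 system: x ≈ -28.6, y ≈ 26.0 km.

-28.6 km east, 26.0 km north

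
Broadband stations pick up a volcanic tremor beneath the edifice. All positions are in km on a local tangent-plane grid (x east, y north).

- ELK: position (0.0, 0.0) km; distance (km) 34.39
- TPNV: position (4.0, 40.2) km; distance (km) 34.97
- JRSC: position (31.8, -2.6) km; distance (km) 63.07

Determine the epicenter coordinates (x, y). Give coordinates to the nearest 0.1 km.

(-26.1, 22.4)

Circle about each station: x² + y² = 34.39²; (x − 4.0)² + (y − 40.2)² = 34.97²; (x − 31.8)² + (y + 2.6)² = 63.07².
Subtracting the ELK equation from the TPNV and JRSC equations removes the quadratic terms:
8.0 x + 80.4 y = 1591.81
63.6 x − 5.2 y = -1777.15
Solving the 2×2 system: x ≈ -26.1, y ≈ 22.4 km.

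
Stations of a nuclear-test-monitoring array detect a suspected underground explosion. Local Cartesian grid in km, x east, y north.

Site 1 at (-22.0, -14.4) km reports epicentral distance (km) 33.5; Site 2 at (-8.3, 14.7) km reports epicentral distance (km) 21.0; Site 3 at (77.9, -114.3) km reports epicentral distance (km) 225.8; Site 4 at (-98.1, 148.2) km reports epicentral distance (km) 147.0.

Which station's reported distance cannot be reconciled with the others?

Solve using three stations at a time. Using Site 1, Site 2, Site 4 (subtract circle equations pairwise → linear system) gives (x, y) ≈ (-29.1, 18.4).
Distances from that point to each station vs reported:
  Site 1: calculated 33.6 vs reported 33.5 → residual 0.1 km
  Site 2: calculated 21.1 vs reported 21.0 → residual 0.1 km
  Site 3: calculated 170.4 vs reported 225.8 → residual 55.4 km
  Site 4: calculated 147.0 vs reported 147.0 → residual 0.0 km
Site 1, Site 2, Site 4 are mutually consistent (residuals ≈ 0); Site 3 is off by 55.4 km.

Site 3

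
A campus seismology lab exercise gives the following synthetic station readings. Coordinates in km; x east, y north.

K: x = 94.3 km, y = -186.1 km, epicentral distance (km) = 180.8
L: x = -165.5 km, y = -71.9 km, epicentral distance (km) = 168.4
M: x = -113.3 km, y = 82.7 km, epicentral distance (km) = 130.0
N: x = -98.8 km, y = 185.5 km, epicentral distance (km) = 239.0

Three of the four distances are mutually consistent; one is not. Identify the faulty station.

M

Solve using three stations at a time. Using K, L, N (subtract circle equations pairwise → linear system) gives (x, y) ≈ (-1.7, -32.9).
Distances from that point to each station vs reported:
  K: calculated 180.8 vs reported 180.8 → residual 0.0 km
  L: calculated 168.4 vs reported 168.4 → residual 0.0 km
  M: calculated 160.7 vs reported 130.0 → residual 30.7 km
  N: calculated 239.0 vs reported 239.0 → residual 0.0 km
K, L, N are mutually consistent (residuals ≈ 0); M is off by 30.7 km.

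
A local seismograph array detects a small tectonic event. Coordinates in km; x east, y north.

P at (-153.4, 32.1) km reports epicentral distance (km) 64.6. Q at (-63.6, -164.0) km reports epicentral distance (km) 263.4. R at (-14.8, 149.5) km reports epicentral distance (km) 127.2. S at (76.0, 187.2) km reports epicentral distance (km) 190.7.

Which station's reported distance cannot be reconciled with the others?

Solve using three stations at a time. Using P, Q, R (subtract circle equations pairwise → linear system) gives (x, y) ≈ (-127.9, 91.4).
Distances from that point to each station vs reported:
  P: calculated 64.5 vs reported 64.6 → residual 0.1 km
  Q: calculated 263.4 vs reported 263.4 → residual 0.0 km
  R: calculated 127.2 vs reported 127.2 → residual 0.0 km
  S: calculated 225.3 vs reported 190.7 → residual 34.6 km
P, Q, R are mutually consistent (residuals ≈ 0); S is off by 34.6 km.

S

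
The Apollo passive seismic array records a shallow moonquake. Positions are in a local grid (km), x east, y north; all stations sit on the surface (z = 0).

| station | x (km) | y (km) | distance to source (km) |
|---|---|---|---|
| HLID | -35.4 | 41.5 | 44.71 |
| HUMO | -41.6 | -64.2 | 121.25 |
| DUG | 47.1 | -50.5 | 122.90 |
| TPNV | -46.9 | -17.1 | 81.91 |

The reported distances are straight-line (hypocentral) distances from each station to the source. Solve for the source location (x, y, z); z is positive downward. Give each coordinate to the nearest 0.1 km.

Each station gives a sphere (x−x_i)² + (y−y_i)² + z² = d_i² (stations at z=0).
Subtracting the HLID sphere from HUMO and DUG: z² cancels, leaving linear equations in x and y:
-12.4 x − 211.4 y = -9825.79
165.0 x − 184.0 y = -11312.18
Solving: x ≈ -15.700, y ≈ 47.401 km (keep extra digits for the depth step; rounded: -15.7, 47.4).
Then from the HLID sphere: z² = 44.71² − (x + 35.4)² − (y − 41.5)² with x = -15.700, y = 47.401, so z ≈ 39.700 ≈ 39.7 km.

x ≈ -15.7 km, y ≈ 47.4 km, depth ≈ 39.7 km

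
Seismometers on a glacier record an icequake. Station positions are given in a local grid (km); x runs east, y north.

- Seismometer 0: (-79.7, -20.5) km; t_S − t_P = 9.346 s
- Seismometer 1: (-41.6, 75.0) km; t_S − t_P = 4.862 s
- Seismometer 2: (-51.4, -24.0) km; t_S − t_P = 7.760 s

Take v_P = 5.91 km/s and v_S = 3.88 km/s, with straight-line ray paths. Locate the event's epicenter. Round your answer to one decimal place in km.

3.8 km east, 44.1 km north

Distance from S−P lag: d = Δt · v_P v_S / (v_P − v_S) = Δt · (5.91·3.88)/(5.91−3.88) ≈ 11.2960·Δt.
So d_Seismometer 0 = 105.57, d_Seismometer 1 = 54.92, d_Seismometer 2 = 87.66 km.
Circle about each station: (x + 79.7)² + (y + 20.5)² = 105.57²; (x + 41.6)² + (y − 75.0)² = 54.92²; (x + 51.4)² + (y + 24.0)² = 87.66².
Subtracting the Seismometer 0 equation from the Seismometer 1 and Seismometer 2 equations removes the quadratic terms:
76.2 x + 191.0 y = 8712.04
56.6 x − 7.0 y = -93.63
Solving the 2×2 system: x ≈ 3.8, y ≈ 44.1 km.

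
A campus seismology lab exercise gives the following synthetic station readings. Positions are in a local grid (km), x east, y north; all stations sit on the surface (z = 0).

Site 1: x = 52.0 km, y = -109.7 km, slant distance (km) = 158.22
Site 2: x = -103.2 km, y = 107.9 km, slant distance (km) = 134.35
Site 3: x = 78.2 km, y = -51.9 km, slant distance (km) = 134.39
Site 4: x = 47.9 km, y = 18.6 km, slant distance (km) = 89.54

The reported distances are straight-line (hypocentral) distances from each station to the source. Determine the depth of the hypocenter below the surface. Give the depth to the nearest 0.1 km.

Each station gives a sphere (x−x_i)² + (y−y_i)² + z² = d_i² (stations at z=0).
Subtracting the Site 1 sphere from Site 2 and Site 3: z² cancels, leaving linear equations in x and y:
-310.4 x + 435.2 y = 14538.21
52.4 x + 115.6 y = 1043.66
Solving: x ≈ -20.898, y ≈ 18.501 km (keep extra digits for the depth step; rounded: -20.9, 18.5).
Then from the Site 1 sphere: z² = 158.22² − (x − 52.0)² − (y + 109.7)² with x = -20.898, y = 18.501, so z ≈ 57.306 ≈ 57.3 km.
Check against Site 4 (with the unrounded solution): distance 89.54 ≈ 89.54 km. ✓

57.3 km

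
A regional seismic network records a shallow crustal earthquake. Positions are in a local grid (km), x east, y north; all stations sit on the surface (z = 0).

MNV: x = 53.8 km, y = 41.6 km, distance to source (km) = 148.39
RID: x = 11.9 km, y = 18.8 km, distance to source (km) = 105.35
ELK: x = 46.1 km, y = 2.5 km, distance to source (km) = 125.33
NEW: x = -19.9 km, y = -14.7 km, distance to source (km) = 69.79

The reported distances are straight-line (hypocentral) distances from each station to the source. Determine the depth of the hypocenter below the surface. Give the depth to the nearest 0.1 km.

z ≈ 51.9 km

Each station gives a sphere (x−x_i)² + (y−y_i)² + z² = d_i² (stations at z=0).
Subtracting the MNV sphere from RID and ELK: z² cancels, leaving linear equations in x and y:
-83.8 x − 45.6 y = 6791.02
-15.4 x − 78.2 y = 3818.44
Solving: x ≈ -61.005, y ≈ -36.815 km (keep extra digits for the depth step; rounded: -61.0, -36.8).
Then from the MNV sphere: z² = 148.39² − (x − 53.8)² − (y − 41.6)² with x = -61.005, y = -36.815, so z ≈ 51.870 ≈ 51.9 km.
Check against NEW (with the unrounded solution): distance 69.78 ≈ 69.79 km. ✓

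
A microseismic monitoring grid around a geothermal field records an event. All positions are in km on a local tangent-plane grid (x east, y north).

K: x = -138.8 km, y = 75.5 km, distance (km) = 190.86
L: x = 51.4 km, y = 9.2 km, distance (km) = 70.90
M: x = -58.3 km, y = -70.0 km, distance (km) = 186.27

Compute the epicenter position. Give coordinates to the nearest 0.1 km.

Circle about each station: (x + 138.8)² + (y − 75.5)² = 190.86²; (x − 51.4)² + (y − 9.2)² = 70.90²; (x + 58.3)² + (y + 70.0)² = 186.27².
Subtracting the K equation from the L and M equations removes the quadratic terms:
380.4 x − 132.6 y = 9161.64
161.0 x − 291.0 y = -14935.77
Solving the 2×2 system: x ≈ 52.0, y ≈ 80.1 km.

x ≈ 52.0 km, y ≈ 80.1 km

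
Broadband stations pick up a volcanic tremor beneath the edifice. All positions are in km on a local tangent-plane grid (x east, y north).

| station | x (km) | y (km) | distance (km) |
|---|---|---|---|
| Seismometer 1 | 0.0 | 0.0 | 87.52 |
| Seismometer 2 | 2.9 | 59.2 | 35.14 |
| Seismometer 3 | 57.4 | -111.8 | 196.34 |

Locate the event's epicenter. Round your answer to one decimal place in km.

x ≈ 29.2 km, y ≈ 82.5 km

Circle about each station: x² + y² = 87.52²; (x − 2.9)² + (y − 59.2)² = 35.14²; (x − 57.4)² + (y + 111.8)² = 196.34².
Subtracting pairs of circle equations eliminates x²+y² and gives linear equations (the radical axes):
5.8 x + 118.4 y = 9937.98
114.8 x − 223.6 y = -15095.65
Solving the 2×2 system: x ≈ 29.2, y ≈ 82.5 km.
Check against Seismometer 1 (with the unrounded x, y): √(x²+y²) = 87.52 ≈ 87.52 km. ✓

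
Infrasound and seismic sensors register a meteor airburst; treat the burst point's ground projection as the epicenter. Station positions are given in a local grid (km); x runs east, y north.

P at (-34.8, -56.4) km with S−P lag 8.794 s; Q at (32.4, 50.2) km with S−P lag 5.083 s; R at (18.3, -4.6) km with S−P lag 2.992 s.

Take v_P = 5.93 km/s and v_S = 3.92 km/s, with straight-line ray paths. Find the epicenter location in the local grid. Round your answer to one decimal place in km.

(52.9, -4.9)

Distance from S−P lag: d = Δt · v_P v_S / (v_P − v_S) = Δt · (5.93·3.92)/(5.93−3.92) ≈ 11.5650·Δt.
So d_P = 101.70, d_Q = 58.78, d_R = 34.60 km.
Circle about each station: (x + 34.8)² + (y + 56.4)² = 101.70²; (x − 32.4)² + (y − 50.2)² = 58.78²; (x − 18.3)² + (y + 4.6)² = 34.60².
Subtracting pairs of circle equations eliminates x²+y² and gives linear equations (the radical axes):
134.4 x + 213.2 y = 6065.60
106.2 x + 103.6 y = 5109.78
Solving the 2×2 system: x ≈ 52.9, y ≈ -4.9 km.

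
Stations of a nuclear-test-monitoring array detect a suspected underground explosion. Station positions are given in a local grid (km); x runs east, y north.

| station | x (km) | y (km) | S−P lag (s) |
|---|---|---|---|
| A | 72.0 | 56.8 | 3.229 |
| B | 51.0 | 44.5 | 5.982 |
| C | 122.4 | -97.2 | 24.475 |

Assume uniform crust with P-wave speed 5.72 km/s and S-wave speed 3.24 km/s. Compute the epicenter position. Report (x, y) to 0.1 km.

(77.9, 80.2)

Distance from S−P lag: d = Δt · v_P v_S / (v_P − v_S) = Δt · (5.72·3.24)/(5.72−3.24) ≈ 7.4729·Δt.
So d_A = 24.13, d_B = 44.70, d_C = 182.90 km.
Circle about each station: (x − 72.0)² + (y − 56.8)² = 24.13²; (x − 51.0)² + (y − 44.5)² = 44.70²; (x − 122.4)² + (y + 97.2)² = 182.90².
Subtracting the A equation from the B and C equations removes the quadratic terms:
-42.0 x − 24.6 y = -5244.82
100.8 x − 308.0 y = -16850.79
Solving the 2×2 system: x ≈ 77.9, y ≈ 80.2 km.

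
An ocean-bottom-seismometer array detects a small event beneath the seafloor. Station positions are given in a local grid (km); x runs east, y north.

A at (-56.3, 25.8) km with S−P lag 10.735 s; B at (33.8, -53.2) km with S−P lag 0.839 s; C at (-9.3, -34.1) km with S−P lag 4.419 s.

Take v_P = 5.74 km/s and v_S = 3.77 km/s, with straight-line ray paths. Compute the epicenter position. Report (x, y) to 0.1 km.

38.0 km east, -45.0 km north

Distance from S−P lag: d = Δt · v_P v_S / (v_P − v_S) = Δt · (5.74·3.77)/(5.74−3.77) ≈ 10.9847·Δt.
So d_A = 117.92, d_B = 9.22, d_C = 48.54 km.
Circle about each station: (x + 56.3)² + (y − 25.8)² = 117.92²; (x − 33.8)² + (y + 53.2)² = 9.22²; (x + 9.3)² + (y + 34.1)² = 48.54².
Subtracting the A equation from the B and C equations removes the quadratic terms:
180.2 x − 158.0 y = 13957.47
94.0 x − 119.8 y = 8962.96
Solving the 2×2 system: x ≈ 38.0, y ≈ -45.0 km.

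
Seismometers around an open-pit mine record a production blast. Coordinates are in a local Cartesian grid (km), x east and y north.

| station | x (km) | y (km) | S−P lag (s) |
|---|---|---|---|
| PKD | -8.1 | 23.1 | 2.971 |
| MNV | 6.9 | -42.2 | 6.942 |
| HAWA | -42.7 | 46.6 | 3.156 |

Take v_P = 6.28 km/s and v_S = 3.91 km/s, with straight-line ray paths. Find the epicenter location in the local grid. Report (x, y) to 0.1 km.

-37.6 km east, 14.3 km north

Distance from S−P lag: d = Δt · v_P v_S / (v_P − v_S) = Δt · (6.28·3.91)/(6.28−3.91) ≈ 10.3607·Δt.
So d_PKD = 30.78, d_MNV = 71.92, d_HAWA = 32.70 km.
Circle about each station: (x + 8.1)² + (y − 23.1)² = 30.78²; (x − 6.9)² + (y + 42.2)² = 71.92²; (x + 42.7)² + (y − 46.6)² = 32.70².
Subtracting the PKD equation from the MNV and HAWA equations removes the quadratic terms:
30.0 x − 130.6 y = -2995.85
-69.2 x + 47.0 y = 3273.75
Solving the 2×2 system: x ≈ -37.6, y ≈ 14.3 km.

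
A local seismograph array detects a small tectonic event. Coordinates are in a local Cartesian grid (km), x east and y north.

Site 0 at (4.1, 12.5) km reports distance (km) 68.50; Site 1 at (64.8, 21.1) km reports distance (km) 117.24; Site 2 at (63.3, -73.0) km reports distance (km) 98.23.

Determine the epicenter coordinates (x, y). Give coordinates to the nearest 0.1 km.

x ≈ -31.2 km, y ≈ -46.2 km

Circle about each station: (x − 4.1)² + (y − 12.5)² = 68.50²; (x − 64.8)² + (y − 21.1)² = 117.24²; (x − 63.3)² + (y + 73.0)² = 98.23².
Subtracting the Site 0 equation from the Site 1 and Site 2 equations removes the quadratic terms:
121.4 x + 17.2 y = -4581.78
118.4 x − 171.0 y = 4205.95
Solving the 2×2 system: x ≈ -31.2, y ≈ -46.2 km.
Check against Site 0 (with the unrounded x, y): √((x − 4.1)²+(y − 12.5)²) = 68.49 ≈ 68.50 km. ✓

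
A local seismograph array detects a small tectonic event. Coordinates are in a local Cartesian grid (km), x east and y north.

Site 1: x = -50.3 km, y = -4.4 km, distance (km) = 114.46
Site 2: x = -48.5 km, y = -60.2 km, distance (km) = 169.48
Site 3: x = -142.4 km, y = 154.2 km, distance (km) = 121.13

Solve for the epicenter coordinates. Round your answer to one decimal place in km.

Circle about each station: (x + 50.3)² + (y + 4.4)² = 114.46²; (x + 48.5)² + (y + 60.2)² = 169.48²; (x + 142.4)² + (y − 154.2)² = 121.13².
Subtracting the Site 1 equation from the Site 2 and Site 3 equations removes the quadratic terms:
3.6 x − 111.6 y = -12195.54
-184.2 x + 317.2 y = 39934.56
Solving the 2×2 system: x ≈ -30.3, y ≈ 108.3 km.
Check against Site 1 (with the unrounded x, y): √((x + 50.3)²+(y + 4.4)²) = 114.46 ≈ 114.46 km. ✓

x ≈ -30.3 km, y ≈ 108.3 km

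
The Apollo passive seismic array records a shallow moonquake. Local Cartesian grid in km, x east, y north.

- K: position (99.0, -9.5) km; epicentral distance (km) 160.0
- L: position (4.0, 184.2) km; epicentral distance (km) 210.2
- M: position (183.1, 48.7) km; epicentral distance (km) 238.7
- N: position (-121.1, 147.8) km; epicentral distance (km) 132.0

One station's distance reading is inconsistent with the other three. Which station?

Solve using three stations at a time. Using K, M, N (subtract circle equations pairwise → linear system) gives (x, y) ≈ (-55.1, 33.5).
Distances from that point to each station vs reported:
  K: calculated 160.0 vs reported 160.0 → residual 0.0 km
  L: calculated 161.9 vs reported 210.2 → residual 48.3 km
  M: calculated 238.7 vs reported 238.7 → residual 0.0 km
  N: calculated 132.0 vs reported 132.0 → residual 0.0 km
K, M, N are mutually consistent (residuals ≈ 0); L is off by 48.3 km.

L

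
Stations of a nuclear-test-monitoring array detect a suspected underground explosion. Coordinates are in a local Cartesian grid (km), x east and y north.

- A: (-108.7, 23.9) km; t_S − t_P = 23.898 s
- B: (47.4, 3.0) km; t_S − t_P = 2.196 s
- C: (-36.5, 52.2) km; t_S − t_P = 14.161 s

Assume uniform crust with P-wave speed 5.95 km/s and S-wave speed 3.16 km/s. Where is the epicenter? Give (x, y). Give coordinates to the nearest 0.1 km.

x ≈ 52.2 km, y ≈ 17.0 km

Distance from S−P lag: d = Δt · v_P v_S / (v_P − v_S) = Δt · (5.95·3.16)/(5.95−3.16) ≈ 6.7391·Δt.
So d_A = 161.05, d_B = 14.80, d_C = 95.43 km.
Circle about each station: (x + 108.7)² + (y − 23.9)² = 161.05²; (x − 47.4)² + (y − 3.0)² = 14.80²; (x + 36.5)² + (y − 52.2)² = 95.43².
Subtracting pairs of circle equations eliminates x²+y² and gives linear equations (the radical axes):
312.2 x − 41.8 y = 15586.92
144.4 x + 56.6 y = 8500.41
Solving the 2×2 system: x ≈ 52.2, y ≈ 17.0 km.
Check against A (with the unrounded x, y): √((x + 108.7)²+(y − 23.9)²) = 161.05 ≈ 161.05 km. ✓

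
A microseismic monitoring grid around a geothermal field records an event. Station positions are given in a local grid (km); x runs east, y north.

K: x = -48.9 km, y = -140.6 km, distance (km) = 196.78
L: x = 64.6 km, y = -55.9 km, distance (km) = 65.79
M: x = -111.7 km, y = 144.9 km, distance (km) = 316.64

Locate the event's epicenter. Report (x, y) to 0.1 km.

Circle about each station: (x + 48.9)² + (y + 140.6)² = 196.78²; (x − 64.6)² + (y + 55.9)² = 65.79²; (x + 111.7)² + (y − 144.9)² = 316.64².
Subtracting pairs of circle equations eliminates x²+y² and gives linear equations (the radical axes):
227.0 x + 169.4 y = 19532.44
-125.6 x + 571.0 y = -50225.19
Solving the 2×2 system: x ≈ 130.3, y ≈ -59.3 km.
Check against K (with the unrounded x, y): √((x + 48.9)²+(y + 140.6)²) = 196.78 ≈ 196.78 km. ✓

x ≈ 130.3 km, y ≈ -59.3 km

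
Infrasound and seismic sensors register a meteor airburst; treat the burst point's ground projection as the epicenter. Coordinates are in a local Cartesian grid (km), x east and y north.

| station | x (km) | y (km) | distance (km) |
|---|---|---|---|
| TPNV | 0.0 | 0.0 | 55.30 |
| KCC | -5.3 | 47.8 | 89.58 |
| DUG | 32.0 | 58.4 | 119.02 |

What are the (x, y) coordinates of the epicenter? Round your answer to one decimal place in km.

-44.6 km east, -32.7 km north

Circle about each station: x² + y² = 55.30²; (x + 5.3)² + (y − 47.8)² = 89.58²; (x − 32.0)² + (y − 58.4)² = 119.02².
Subtracting pairs of circle equations eliminates x²+y² and gives linear equations (the radical axes):
-10.6 x + 95.6 y = -2653.56
64.0 x + 116.8 y = -6673.11
Solving the 2×2 system: x ≈ -44.6, y ≈ -32.7 km.
Check against TPNV (with the unrounded x, y): √(x²+y²) = 55.29 ≈ 55.30 km. ✓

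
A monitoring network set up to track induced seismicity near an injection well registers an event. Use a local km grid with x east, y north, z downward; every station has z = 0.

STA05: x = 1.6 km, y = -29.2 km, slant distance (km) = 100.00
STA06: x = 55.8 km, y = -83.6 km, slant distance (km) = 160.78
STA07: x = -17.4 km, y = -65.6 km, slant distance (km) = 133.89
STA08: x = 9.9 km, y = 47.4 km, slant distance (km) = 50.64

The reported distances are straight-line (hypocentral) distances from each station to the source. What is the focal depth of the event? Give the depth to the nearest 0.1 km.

Each station gives a sphere (x−x_i)² + (y−y_i)² + z² = d_i² (stations at z=0).
Subtracting the STA05 sphere from STA06 and STA07: z² cancels, leaving linear equations in x and y:
108.4 x − 108.8 y = -6602.81
-38.0 x − 72.8 y = -4175.61
Solving: x ≈ -2.193, y ≈ 58.502 km (keep extra digits for the depth step; rounded: -2.2, 58.5).
Then from the STA05 sphere: z² = 100.00² − (x − 1.6)² − (y + 29.2)² with x = -2.193, y = 58.502, so z ≈ 47.895 ≈ 47.9 km.
Check against STA08 (with the unrounded solution): distance 50.63 ≈ 50.64 km. ✓

z ≈ 47.9 km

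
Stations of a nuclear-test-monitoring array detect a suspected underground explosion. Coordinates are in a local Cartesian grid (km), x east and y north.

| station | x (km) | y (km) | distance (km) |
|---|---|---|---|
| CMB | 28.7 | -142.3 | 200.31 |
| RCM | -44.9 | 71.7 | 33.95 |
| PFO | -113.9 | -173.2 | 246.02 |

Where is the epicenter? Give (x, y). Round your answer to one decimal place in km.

-16.7 km east, 52.8 km north

Circle about each station: (x − 28.7)² + (y + 142.3)² = 200.31²; (x + 44.9)² + (y − 71.7)² = 33.95²; (x + 113.9)² + (y + 173.2)² = 246.02².
Subtracting the CMB equation from the RCM and PFO equations removes the quadratic terms:
-147.2 x + 428.0 y = 25055.41
-285.2 x − 61.8 y = 1496.73
Solving the 2×2 system: x ≈ -16.7, y ≈ 52.8 km.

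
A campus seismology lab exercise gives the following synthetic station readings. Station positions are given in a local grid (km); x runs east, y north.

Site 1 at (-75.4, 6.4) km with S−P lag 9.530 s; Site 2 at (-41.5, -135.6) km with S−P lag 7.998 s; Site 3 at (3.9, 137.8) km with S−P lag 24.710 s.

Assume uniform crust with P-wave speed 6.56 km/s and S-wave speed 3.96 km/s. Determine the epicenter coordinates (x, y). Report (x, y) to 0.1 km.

(-103.1, -84.7)

Distance from S−P lag: d = Δt · v_P v_S / (v_P − v_S) = Δt · (6.56·3.96)/(6.56−3.96) ≈ 9.9914·Δt.
So d_Site 1 = 95.22, d_Site 2 = 79.91, d_Site 3 = 246.89 km.
Circle about each station: (x + 75.4)² + (y − 6.4)² = 95.22²; (x + 41.5)² + (y + 135.6)² = 79.91²; (x − 3.9)² + (y − 137.8)² = 246.89².
Subtracting pairs of circle equations eliminates x²+y² and gives linear equations (the radical axes):
67.8 x − 284.0 y = 17064.73
158.6 x + 262.8 y = -38609.89
Solving the 2×2 system: x ≈ -103.1, y ≈ -84.7 km.
Check against Site 1 (with the unrounded x, y): √((x + 75.4)²+(y − 6.4)²) = 95.22 ≈ 95.22 km. ✓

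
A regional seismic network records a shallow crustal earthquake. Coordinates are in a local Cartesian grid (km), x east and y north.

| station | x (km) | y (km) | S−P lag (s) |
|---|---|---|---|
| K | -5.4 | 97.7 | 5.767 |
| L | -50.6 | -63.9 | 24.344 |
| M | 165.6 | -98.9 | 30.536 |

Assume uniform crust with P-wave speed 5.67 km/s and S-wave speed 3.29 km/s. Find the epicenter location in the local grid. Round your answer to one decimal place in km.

x ≈ 39.3 km, y ≈ 104.4 km

Distance from S−P lag: d = Δt · v_P v_S / (v_P − v_S) = Δt · (5.67·3.29)/(5.67−3.29) ≈ 7.8379·Δt.
So d_K = 45.20, d_L = 190.81, d_M = 239.34 km.
Circle about each station: (x + 5.4)² + (y − 97.7)² = 45.20²; (x + 50.6)² + (y + 63.9)² = 190.81²; (x − 165.6)² + (y + 98.9)² = 239.34².
Subtracting the K equation from the L and M equations removes the quadratic terms:
-90.4 x − 323.2 y = -37296.30
342.0 x − 393.2 y = -27610.48
Solving the 2×2 system: x ≈ 39.3, y ≈ 104.4 km.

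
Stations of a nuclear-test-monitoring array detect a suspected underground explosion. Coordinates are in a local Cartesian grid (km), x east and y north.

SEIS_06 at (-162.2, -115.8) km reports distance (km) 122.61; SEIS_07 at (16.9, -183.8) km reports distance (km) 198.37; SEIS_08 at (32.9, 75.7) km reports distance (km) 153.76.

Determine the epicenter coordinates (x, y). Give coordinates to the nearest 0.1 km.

x ≈ -90.0 km, y ≈ -16.7 km

Circle about each station: (x + 162.2)² + (y + 115.8)² = 122.61²; (x − 16.9)² + (y + 183.8)² = 198.37²; (x − 32.9)² + (y − 75.7)² = 153.76².
Subtracting the SEIS_06 equation from the SEIS_07 and SEIS_08 equations removes the quadratic terms:
358.2 x − 136.0 y = -29967.87
390.2 x + 383.0 y = -41514.51
Solving the 2×2 system: x ≈ -90.0, y ≈ -16.7 km.
Check against SEIS_06 (with the unrounded x, y): √((x + 162.2)²+(y + 115.8)²) = 122.61 ≈ 122.61 km. ✓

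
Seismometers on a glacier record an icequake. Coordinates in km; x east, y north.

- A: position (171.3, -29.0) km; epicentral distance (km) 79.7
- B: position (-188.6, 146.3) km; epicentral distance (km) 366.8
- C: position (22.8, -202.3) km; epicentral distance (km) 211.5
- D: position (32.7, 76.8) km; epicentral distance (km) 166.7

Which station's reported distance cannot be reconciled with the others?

C

Solve using three stations at a time. Using A, B, D (subtract circle equations pairwise → linear system) gives (x, y) ≈ (105.2, -73.2).
Distances from that point to each station vs reported:
  A: calculated 79.5 vs reported 79.7 → residual 0.2 km
  B: calculated 366.8 vs reported 366.8 → residual 0.0 km
  C: calculated 153.2 vs reported 211.5 → residual 58.3 km
  D: calculated 166.6 vs reported 166.7 → residual 0.1 km
A, B, D are mutually consistent (residuals ≈ 0); C is off by 58.3 km.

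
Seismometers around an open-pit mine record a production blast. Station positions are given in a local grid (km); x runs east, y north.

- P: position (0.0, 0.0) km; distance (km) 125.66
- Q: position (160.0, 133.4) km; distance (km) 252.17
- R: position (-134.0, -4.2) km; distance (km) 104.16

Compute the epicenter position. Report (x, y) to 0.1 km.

Circle about each station: x² + y² = 125.66²; (x − 160.0)² + (y − 133.4)² = 252.17²; (x + 134.0)² + (y + 4.2)² = 104.16².
Subtracting the P equation from the Q and R equations removes the quadratic terms:
320.0 x + 266.8 y = -4403.71
-268.0 x − 8.4 y = 22914.77
Solving the 2×2 system: x ≈ -88.3, y ≈ 89.4 km.

-88.3 km east, 89.4 km north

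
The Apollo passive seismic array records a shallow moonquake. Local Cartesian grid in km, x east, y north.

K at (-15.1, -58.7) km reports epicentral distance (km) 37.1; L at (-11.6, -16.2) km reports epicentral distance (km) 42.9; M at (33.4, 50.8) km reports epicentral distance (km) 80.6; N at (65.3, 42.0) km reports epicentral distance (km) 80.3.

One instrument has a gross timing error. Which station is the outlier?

K

Solve using three stations at a time. Using L, M, N (subtract circle equations pairwise → linear system) gives (x, y) ≈ (29.1, -29.7).
Distances from that point to each station vs reported:
  K: calculated 52.9 vs reported 37.1 → residual 15.8 km
  L: calculated 42.9 vs reported 42.9 → residual 0.0 km
  M: calculated 80.6 vs reported 80.6 → residual 0.0 km
  N: calculated 80.3 vs reported 80.3 → residual 0.0 km
L, M, N are mutually consistent (residuals ≈ 0); K is off by 15.8 km.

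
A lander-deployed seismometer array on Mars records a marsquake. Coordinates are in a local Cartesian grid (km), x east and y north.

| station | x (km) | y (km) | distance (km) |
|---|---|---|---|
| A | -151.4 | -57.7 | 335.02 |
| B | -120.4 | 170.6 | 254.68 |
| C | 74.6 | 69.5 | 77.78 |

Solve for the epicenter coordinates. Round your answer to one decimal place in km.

Circle about each station: (x + 151.4)² + (y + 57.7)² = 335.02²; (x + 120.4)² + (y − 170.6)² = 254.68²; (x − 74.6)² + (y − 69.5)² = 77.78².
Subtracting the A equation from the B and C equations removes the quadratic terms:
62.0 x + 456.6 y = 64725.77
452.0 x + 254.4 y = 90332.83
Solving the 2×2 system: x ≈ 130.0, y ≈ 124.1 km.
Check against A (with the unrounded x, y): √((x + 151.4)²+(y + 57.7)²) = 335.02 ≈ 335.02 km. ✓

x ≈ 130.0 km, y ≈ 124.1 km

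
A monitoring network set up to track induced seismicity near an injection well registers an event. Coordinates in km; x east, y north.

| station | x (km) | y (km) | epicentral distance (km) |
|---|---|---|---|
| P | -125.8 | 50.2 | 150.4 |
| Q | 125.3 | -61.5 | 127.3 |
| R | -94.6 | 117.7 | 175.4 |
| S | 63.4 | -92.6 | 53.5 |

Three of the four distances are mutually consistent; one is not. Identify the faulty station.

Solve using three stations at a time. Using P, Q, R (subtract circle equations pairwise → linear system) gives (x, y) ≈ (2.4, -28.4).
Distances from that point to each station vs reported:
  P: calculated 150.4 vs reported 150.4 → residual 0.0 km
  Q: calculated 127.3 vs reported 127.3 → residual 0.0 km
  R: calculated 175.4 vs reported 175.4 → residual 0.0 km
  S: calculated 88.5 vs reported 53.5 → residual 35.0 km
P, Q, R are mutually consistent (residuals ≈ 0); S is off by 35.0 km.

S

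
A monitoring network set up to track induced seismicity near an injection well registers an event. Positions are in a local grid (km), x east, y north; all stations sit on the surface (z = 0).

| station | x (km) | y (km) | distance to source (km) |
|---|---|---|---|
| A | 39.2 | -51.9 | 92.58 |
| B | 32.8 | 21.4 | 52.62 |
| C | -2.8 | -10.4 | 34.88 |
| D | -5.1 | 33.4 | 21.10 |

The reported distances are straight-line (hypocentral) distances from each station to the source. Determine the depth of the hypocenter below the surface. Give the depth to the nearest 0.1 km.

depth ≈ 7.1 km

Each station gives a sphere (x−x_i)² + (y−y_i)² + z² = d_i² (stations at z=0).
Subtracting the A sphere from B and C: z² cancels, leaving linear equations in x and y:
-12.8 x + 146.6 y = 3105.74
-84.0 x + 83.0 y = 3240.19
Solving: x ≈ -19.306, y ≈ 19.499 km (keep extra digits for the depth step; rounded: -19.3, 19.5).
Then from the A sphere: z² = 92.58² − (x − 39.2)² − (y + 51.9)² with x = -19.306, y = 19.499, so z ≈ 7.091 ≈ 7.1 km.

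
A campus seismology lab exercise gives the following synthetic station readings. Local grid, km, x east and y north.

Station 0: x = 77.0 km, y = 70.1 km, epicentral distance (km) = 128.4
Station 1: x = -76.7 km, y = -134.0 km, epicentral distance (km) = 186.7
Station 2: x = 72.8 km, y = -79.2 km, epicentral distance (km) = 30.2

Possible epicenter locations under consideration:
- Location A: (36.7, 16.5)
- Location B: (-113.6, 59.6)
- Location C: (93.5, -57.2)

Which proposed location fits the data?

Location C

For each candidate, compare |candidate − station| to the reported distance:
Location A: residuals Station 0 61.3, Station 1 1.7, Station 2 72.1 → max 72.1 km
Location B: residuals Station 0 62.5, Station 1 10.4, Station 2 202.2 → max 202.2 km
Location C: residuals Station 0 0.0, Station 1 0.0, Station 2 0.0 → max 0.0 km
Only Location C has all residuals ≈ 0.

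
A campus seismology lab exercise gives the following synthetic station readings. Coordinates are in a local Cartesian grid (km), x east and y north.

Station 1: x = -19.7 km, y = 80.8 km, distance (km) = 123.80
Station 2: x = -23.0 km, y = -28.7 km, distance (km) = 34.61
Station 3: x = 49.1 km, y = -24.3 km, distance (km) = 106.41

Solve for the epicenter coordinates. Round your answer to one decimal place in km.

(-56.5, -37.4)

Circle about each station: (x + 19.7)² + (y − 80.8)² = 123.80²; (x + 23.0)² + (y + 28.7)² = 34.61²; (x − 49.1)² + (y + 24.3)² = 106.41².
Subtracting pairs of circle equations eliminates x²+y² and gives linear equations (the radical axes):
-6.6 x − 219.0 y = 8564.55
137.6 x − 210.2 y = 87.92
Solving the 2×2 system: x ≈ -56.5, y ≈ -37.4 km.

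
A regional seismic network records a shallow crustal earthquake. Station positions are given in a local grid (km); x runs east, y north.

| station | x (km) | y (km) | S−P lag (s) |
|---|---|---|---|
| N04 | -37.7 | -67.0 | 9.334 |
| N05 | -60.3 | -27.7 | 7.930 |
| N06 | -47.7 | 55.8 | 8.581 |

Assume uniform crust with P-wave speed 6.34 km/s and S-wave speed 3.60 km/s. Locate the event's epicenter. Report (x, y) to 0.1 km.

(-1.1, 1.6)

Distance from S−P lag: d = Δt · v_P v_S / (v_P − v_S) = Δt · (6.34·3.60)/(6.34−3.60) ≈ 8.3299·Δt.
So d_N04 = 77.75, d_N05 = 66.06, d_N06 = 71.48 km.
Circle about each station: (x + 37.7)² + (y + 67.0)² = 77.75²; (x + 60.3)² + (y + 27.7)² = 66.06²; (x + 47.7)² + (y − 55.8)² = 71.48².
Subtracting the N04 equation from the N05 and N06 equations removes the quadratic terms:
-45.2 x + 78.6 y = 174.23
-20.0 x + 245.6 y = 414.31
Solving the 2×2 system: x ≈ -1.1, y ≈ 1.6 km.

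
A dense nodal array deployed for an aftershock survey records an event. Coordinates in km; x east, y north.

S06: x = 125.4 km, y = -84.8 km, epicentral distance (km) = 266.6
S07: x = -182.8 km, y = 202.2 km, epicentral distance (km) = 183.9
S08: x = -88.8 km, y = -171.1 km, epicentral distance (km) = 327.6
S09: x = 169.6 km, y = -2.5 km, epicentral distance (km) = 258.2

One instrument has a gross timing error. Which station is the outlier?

Solve using three stations at a time. Using S06, S07, S08 (subtract circle equations pairwise → linear system) gives (x, y) ≈ (-7.6, 146.3).
Distances from that point to each station vs reported:
  S06: calculated 266.6 vs reported 266.6 → residual 0.0 km
  S07: calculated 183.9 vs reported 183.9 → residual 0.0 km
  S08: calculated 327.6 vs reported 327.6 → residual 0.0 km
  S09: calculated 231.4 vs reported 258.2 → residual 26.8 km
S06, S07, S08 are mutually consistent (residuals ≈ 0); S09 is off by 26.8 km.

S09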